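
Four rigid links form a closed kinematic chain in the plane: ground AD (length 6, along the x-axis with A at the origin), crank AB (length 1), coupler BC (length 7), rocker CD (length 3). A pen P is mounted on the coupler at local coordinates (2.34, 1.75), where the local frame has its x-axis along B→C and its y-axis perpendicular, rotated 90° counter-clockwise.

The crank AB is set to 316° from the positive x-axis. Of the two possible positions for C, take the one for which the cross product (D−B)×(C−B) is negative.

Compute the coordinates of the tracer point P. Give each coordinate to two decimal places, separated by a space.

3.45 0.34

A=(0,0), D=(6.00,0)
B = A + 1.00·(cos316°, sin316°) = (0.7193, -0.6947)
|BD| = 5.3262
circle(B,7.00) ∩ circle(D,3.00): a=6.4181, h=2.7942
  candidates: C₊=(6.7182,2.9128) cross=14.882; C₋=(7.4471,-2.6279) cross=-14.882
  mode - wants cross < 0 → take C=(7.4471,-2.6279) (cross=-14.882)
ex = (C−B)/|BC| = (0.9611,-0.2762); ey = (0.2762,0.9611)
P = B + 2.34·ex + 1.75·ey = (3.4516,0.3410)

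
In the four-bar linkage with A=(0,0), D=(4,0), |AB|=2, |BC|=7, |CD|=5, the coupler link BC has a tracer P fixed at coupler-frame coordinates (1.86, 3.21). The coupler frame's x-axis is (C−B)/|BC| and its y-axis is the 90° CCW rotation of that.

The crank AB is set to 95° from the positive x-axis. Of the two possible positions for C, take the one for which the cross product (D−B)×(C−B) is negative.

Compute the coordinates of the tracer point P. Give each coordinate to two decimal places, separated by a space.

3.47 1.28

A=(0,0), D=(4.00,0)
B = A + 2.00·(cos95°, sin95°) = (-0.1743, 1.9924)
|BD| = 4.6254
circle(B,7.00) ∩ circle(D,5.00): a=4.9071, h=4.9921
  candidates: C₊=(6.4045,4.3839) cross=23.090; C₋=(2.1039,-4.6265) cross=-23.090
  mode - wants cross < 0 → take C=(2.1039,-4.6265) (cross=-23.090)
ex = (C−B)/|BC| = (0.3255,-0.9456); ey = (0.9456,0.3255)
P = B + 1.86·ex + 3.21·ey = (3.4663,1.2784)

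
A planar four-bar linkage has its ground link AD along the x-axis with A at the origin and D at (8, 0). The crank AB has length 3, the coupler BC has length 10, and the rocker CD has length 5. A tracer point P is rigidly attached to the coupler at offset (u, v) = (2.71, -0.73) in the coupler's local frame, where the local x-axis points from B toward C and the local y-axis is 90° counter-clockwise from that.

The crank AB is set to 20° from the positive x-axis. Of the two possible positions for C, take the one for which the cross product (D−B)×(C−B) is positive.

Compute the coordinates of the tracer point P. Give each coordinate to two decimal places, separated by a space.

A=(0,0), D=(8.00,0)
B = A + 3.00·(cos20°, sin20°) = (2.8191, 1.0261)
|BD| = 5.2815
circle(B,10.00) ∩ circle(D,5.00): a=9.7410, h=2.2613
  candidates: C₊=(12.8138,1.3519) cross=11.943; C₋=(11.9351,-3.0846) cross=-11.943
  mode + wants cross > 0 → take C=(12.8138,1.3519) (cross=11.943)
ex = (C−B)/|BC| = (0.9995,0.0326); ey = (-0.0326,0.9995)
P = B + 2.71·ex + -0.73·ey = (5.5514,0.3848)

5.55 0.38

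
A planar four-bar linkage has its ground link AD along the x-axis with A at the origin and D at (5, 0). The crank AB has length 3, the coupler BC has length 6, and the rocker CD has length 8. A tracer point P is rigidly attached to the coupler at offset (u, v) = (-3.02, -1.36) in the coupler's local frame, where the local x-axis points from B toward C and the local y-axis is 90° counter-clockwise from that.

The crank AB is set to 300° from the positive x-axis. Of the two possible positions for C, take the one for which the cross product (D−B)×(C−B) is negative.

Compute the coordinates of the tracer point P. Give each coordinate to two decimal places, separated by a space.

-1.07 -0.51

A=(0,0), D=(5.00,0)
B = A + 3.00·(cos300°, sin300°) = (1.5000, -2.5981)
|BD| = 4.3589
circle(B,6.00) ∩ circle(D,8.00): a=-1.0324, h=5.9105
  candidates: C₊=(-2.8518,1.5325) cross=25.763; C₋=(4.1940,-7.9593) cross=-25.763
  mode - wants cross < 0 → take C=(4.1940,-7.9593) (cross=-25.763)
ex = (C−B)/|BC| = (0.4490,-0.8935); ey = (0.8935,0.4490)
P = B + -3.02·ex + -1.36·ey = (-1.0712,-0.5102)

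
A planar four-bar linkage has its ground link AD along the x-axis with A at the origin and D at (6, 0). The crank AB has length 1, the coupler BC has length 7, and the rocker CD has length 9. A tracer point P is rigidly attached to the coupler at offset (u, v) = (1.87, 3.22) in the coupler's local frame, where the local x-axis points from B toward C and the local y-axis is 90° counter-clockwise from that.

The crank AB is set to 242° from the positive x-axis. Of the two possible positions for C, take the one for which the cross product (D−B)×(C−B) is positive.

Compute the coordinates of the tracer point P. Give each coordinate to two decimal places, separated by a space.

A=(0,0), D=(6.00,0)
B = A + 1.00·(cos242°, sin242°) = (-0.4695, -0.8829)
|BD| = 6.5294
circle(B,7.00) ∩ circle(D,9.00): a=0.8143, h=6.9525
  candidates: C₊=(-0.6028,6.1158) cross=45.396; C₋=(1.2775,-7.6615) cross=-45.396
  mode + wants cross > 0 → take C=(-0.6028,6.1158) (cross=45.396)
ex = (C−B)/|BC| = (-0.0190,0.9998); ey = (-0.9998,-0.0190)
P = B + 1.87·ex + 3.22·ey = (-3.7245,0.9254)

-3.72 0.93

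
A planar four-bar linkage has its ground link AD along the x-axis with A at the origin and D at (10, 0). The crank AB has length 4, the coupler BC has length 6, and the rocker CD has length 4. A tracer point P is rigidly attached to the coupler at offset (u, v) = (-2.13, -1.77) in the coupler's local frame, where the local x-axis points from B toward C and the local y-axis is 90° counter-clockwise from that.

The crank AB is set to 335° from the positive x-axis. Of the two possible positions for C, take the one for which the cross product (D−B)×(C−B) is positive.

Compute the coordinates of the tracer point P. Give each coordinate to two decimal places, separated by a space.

3.68 -4.46

A=(0,0), D=(10.00,0)
B = A + 4.00·(cos335°, sin335°) = (3.6252, -1.6905)
|BD| = 6.5951
circle(B,6.00) ∩ circle(D,4.00): a=4.8138, h=3.5815
  candidates: C₊=(7.3602,3.0053) cross=23.620; C₋=(9.1963,-3.9184) cross=-23.620
  mode + wants cross > 0 → take C=(7.3602,3.0053) (cross=23.620)
ex = (C−B)/|BC| = (0.6225,0.7826); ey = (-0.7826,0.6225)
P = B + -2.13·ex + -1.77·ey = (3.6846,-4.4593)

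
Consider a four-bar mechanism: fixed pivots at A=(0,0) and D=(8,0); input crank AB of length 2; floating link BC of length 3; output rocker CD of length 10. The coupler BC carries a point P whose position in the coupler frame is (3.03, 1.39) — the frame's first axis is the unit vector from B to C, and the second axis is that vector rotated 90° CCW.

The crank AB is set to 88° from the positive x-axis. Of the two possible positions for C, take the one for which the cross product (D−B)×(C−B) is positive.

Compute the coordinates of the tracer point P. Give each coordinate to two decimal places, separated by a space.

A=(0,0), D=(8.00,0)
B = A + 2.00·(cos88°, sin88°) = (0.0698, 1.9988)
|BD| = 8.1782
circle(B,3.00) ∩ circle(D,10.00): a=-1.4745, h=2.6127
  candidates: C₊=(-0.7214,4.8926) cross=21.367; C₋=(-1.9985,-0.1743) cross=-21.367
  mode + wants cross > 0 → take C=(-0.7214,4.8926) (cross=21.367)
ex = (C−B)/|BC| = (-0.2637,0.9646); ey = (-0.9646,-0.2637)
P = B + 3.03·ex + 1.39·ey = (-2.0701,4.5549)

-2.07 4.55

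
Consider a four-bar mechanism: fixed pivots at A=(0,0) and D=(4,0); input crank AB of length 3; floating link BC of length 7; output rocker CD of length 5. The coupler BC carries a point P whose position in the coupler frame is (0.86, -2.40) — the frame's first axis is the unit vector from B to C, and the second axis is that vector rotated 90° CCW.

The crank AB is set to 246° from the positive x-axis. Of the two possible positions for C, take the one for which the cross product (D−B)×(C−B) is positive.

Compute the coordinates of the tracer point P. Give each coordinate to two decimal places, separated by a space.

A=(0,0), D=(4.00,0)
B = A + 3.00·(cos246°, sin246°) = (-1.2202, -2.7406)
|BD| = 5.8959
circle(B,7.00) ∩ circle(D,5.00): a=4.9833, h=4.9160
  candidates: C₊=(0.9068,3.9284) cross=28.984; C₋=(5.4771,-4.7768) cross=-28.984
  mode + wants cross > 0 → take C=(0.9068,3.9284) (cross=28.984)
ex = (C−B)/|BC| = (0.3039,0.9527); ey = (-0.9527,0.3039)
P = B + 0.86·ex + -2.40·ey = (1.3276,-2.6506)

1.33 -2.65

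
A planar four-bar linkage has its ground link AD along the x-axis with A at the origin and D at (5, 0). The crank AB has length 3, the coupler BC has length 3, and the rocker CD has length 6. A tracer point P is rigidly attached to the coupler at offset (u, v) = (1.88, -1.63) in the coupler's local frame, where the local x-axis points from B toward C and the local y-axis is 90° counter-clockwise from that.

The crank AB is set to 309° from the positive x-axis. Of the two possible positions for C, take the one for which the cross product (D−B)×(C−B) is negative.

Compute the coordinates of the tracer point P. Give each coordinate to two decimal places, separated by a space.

0.47 -4.38

A=(0,0), D=(5.00,0)
B = A + 3.00·(cos309°, sin309°) = (1.8880, -2.3314)
|BD| = 3.8885
circle(B,3.00) ∩ circle(D,6.00): a=-1.5275, h=2.5820
  candidates: C₊=(-0.8826,-1.1809) cross=10.040; C₋=(2.2135,-5.3137) cross=-10.040
  mode - wants cross < 0 → take C=(2.2135,-5.3137) (cross=-10.040)
ex = (C−B)/|BC| = (0.1085,-0.9941); ey = (0.9941,0.1085)
P = B + 1.88·ex + -1.63·ey = (0.4716,-4.3772)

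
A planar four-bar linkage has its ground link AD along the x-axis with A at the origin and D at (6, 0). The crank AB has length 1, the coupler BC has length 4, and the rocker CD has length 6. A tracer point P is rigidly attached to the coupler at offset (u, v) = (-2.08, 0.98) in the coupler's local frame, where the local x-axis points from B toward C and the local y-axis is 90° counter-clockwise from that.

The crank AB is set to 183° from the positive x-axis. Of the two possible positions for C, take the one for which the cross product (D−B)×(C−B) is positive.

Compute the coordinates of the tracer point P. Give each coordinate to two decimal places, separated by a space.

-2.90 -1.34

A=(0,0), D=(6.00,0)
B = A + 1.00·(cos183°, sin183°) = (-0.9986, -0.0523)
|BD| = 6.9988
circle(B,4.00) ∩ circle(D,6.00): a=2.0706, h=3.4224
  candidates: C₊=(1.0463,3.3854) cross=23.953; C₋=(1.0975,-3.4591) cross=-23.953
  mode + wants cross > 0 → take C=(1.0463,3.3854) (cross=23.953)
ex = (C−B)/|BC| = (0.5112,0.8594); ey = (-0.8594,0.5112)
P = B + -2.08·ex + 0.98·ey = (-2.9043,-1.3390)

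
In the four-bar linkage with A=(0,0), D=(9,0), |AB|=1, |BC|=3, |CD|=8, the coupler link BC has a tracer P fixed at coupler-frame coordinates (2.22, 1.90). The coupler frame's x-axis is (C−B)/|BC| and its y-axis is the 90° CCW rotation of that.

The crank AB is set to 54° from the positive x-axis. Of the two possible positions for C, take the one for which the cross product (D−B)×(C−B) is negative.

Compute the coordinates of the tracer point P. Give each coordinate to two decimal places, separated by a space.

2.95 -0.91

A=(0,0), D=(9.00,0)
B = A + 1.00·(cos54°, sin54°) = (0.5878, 0.8090)
|BD| = 8.4510
circle(B,3.00) ∩ circle(D,8.00): a=0.9715, h=2.8384
  candidates: C₊=(1.8265,3.5413) cross=23.987; C₋=(1.2831,-2.1093) cross=-23.987
  mode - wants cross < 0 → take C=(1.2831,-2.1093) (cross=-23.987)
ex = (C−B)/|BC| = (0.2318,-0.9728); ey = (0.9728,0.2318)
P = B + 2.22·ex + 1.90·ey = (2.9506,-0.9102)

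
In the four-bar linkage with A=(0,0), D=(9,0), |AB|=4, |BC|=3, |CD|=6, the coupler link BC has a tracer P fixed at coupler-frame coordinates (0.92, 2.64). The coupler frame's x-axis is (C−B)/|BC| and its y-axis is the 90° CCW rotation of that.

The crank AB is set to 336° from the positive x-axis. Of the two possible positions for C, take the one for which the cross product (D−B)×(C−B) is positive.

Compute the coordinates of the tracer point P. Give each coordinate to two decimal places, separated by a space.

0.90 -1.16

A=(0,0), D=(9.00,0)
B = A + 4.00·(cos336°, sin336°) = (3.6542, -1.6269)
|BD| = 5.5879
circle(B,3.00) ∩ circle(D,6.00): a=0.3780, h=2.9761
  candidates: C₊=(3.1493,1.3303) cross=16.630; C₋=(4.8823,-4.3640) cross=-16.630
  mode + wants cross > 0 → take C=(3.1493,1.3303) (cross=16.630)
ex = (C−B)/|BC| = (-0.1683,0.9857); ey = (-0.9857,-0.1683)
P = B + 0.92·ex + 2.64·ey = (0.8970,-1.1643)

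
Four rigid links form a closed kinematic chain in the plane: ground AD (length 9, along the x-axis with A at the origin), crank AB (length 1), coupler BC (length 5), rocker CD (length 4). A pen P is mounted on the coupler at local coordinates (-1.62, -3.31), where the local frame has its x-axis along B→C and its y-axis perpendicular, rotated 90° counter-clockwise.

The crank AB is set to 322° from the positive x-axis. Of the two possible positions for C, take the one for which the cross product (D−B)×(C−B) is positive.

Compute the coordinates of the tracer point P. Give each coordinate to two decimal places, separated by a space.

0.75 -4.30

A=(0,0), D=(9.00,0)
B = A + 1.00·(cos322°, sin322°) = (0.7880, -0.6157)
|BD| = 8.2350
circle(B,5.00) ∩ circle(D,4.00): a=4.6640, h=1.8021
  candidates: C₊=(5.3042,1.5300) cross=14.840; C₋=(5.5736,-2.0640) cross=-14.840
  mode + wants cross > 0 → take C=(5.3042,1.5300) (cross=14.840)
ex = (C−B)/|BC| = (0.9032,0.4291); ey = (-0.4291,0.9032)
P = B + -1.62·ex + -3.31·ey = (0.7452,-4.3006)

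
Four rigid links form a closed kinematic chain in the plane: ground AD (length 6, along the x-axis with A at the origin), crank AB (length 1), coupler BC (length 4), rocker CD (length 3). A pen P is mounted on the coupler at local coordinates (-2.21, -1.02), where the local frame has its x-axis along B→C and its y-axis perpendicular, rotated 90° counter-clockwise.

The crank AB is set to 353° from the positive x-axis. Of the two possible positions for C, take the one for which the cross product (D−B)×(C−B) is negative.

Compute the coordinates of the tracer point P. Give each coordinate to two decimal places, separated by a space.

-1.40 0.33

A=(0,0), D=(6.00,0)
B = A + 1.00·(cos353°, sin353°) = (0.9925, -0.1219)
|BD| = 5.0089
circle(B,4.00) ∩ circle(D,3.00): a=3.2032, h=2.3957
  candidates: C₊=(4.1365,2.3511) cross=12.000; C₋=(4.2531,-2.4389) cross=-12.000
  mode - wants cross < 0 → take C=(4.2531,-2.4389) (cross=-12.000)
ex = (C−B)/|BC| = (0.8151,-0.5793); ey = (0.5793,0.8151)
P = B + -2.21·ex + -1.02·ey = (-1.3998,0.3269)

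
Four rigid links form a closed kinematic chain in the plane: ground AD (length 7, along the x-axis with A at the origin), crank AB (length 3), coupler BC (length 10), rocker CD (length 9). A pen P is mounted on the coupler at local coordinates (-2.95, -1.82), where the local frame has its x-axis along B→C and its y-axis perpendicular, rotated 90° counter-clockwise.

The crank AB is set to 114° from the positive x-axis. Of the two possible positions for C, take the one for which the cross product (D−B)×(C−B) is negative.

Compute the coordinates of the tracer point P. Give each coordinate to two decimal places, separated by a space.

A=(0,0), D=(7.00,0)
B = A + 3.00·(cos114°, sin114°) = (-1.2202, 2.7406)
|BD| = 8.6650
circle(B,10.00) ∩ circle(D,9.00): a=5.4289, h=8.3981
  candidates: C₊=(6.5862,8.9905) cross=72.769; C₋=(1.2738,-6.9434) cross=-72.769
  mode - wants cross < 0 → take C=(1.2738,-6.9434) (cross=-72.769)
ex = (C−B)/|BC| = (0.2494,-0.9684); ey = (0.9684,0.2494)
P = B + -2.95·ex + -1.82·ey = (-3.7184,5.1435)

-3.72 5.14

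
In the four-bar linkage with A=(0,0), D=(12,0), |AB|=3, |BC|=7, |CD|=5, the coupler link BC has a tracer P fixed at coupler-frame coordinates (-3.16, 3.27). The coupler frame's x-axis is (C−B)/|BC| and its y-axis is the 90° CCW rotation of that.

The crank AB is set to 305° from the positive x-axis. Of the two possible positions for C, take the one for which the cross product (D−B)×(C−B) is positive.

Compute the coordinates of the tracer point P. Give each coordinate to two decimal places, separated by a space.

-2.77 -1.74

A=(0,0), D=(12.00,0)
B = A + 3.00·(cos305°, sin305°) = (1.7207, -2.4575)
|BD| = 10.5689
circle(B,7.00) ∩ circle(D,5.00): a=6.4199, h=2.7902
  candidates: C₊=(7.3159,1.7490) cross=29.489; C₋=(8.6134,-3.6785) cross=-29.489
  mode + wants cross > 0 → take C=(7.3159,1.7490) (cross=29.489)
ex = (C−B)/|BC| = (0.7993,0.6009); ey = (-0.6009,0.7993)
P = B + -3.16·ex + 3.27·ey = (-2.7701,-1.7426)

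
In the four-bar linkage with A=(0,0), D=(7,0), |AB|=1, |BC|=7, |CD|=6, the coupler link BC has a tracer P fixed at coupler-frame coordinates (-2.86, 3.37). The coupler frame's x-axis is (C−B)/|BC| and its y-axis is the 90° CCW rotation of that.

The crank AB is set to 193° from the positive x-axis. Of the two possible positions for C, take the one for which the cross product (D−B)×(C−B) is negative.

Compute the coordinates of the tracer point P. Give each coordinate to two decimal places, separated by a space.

-0.61 4.18

A=(0,0), D=(7.00,0)
B = A + 1.00·(cos193°, sin193°) = (-0.9744, -0.2250)
|BD| = 7.9775
circle(B,7.00) ∩ circle(D,6.00): a=4.8036, h=5.0917
  candidates: C₊=(3.6837,5.0002) cross=40.620; C₋=(3.9709,-5.1792) cross=-40.620
  mode - wants cross < 0 → take C=(3.9709,-5.1792) (cross=-40.620)
ex = (C−B)/|BC| = (0.7065,-0.7078); ey = (0.7078,0.7065)
P = B + -2.86·ex + 3.37·ey = (-0.6097,4.1800)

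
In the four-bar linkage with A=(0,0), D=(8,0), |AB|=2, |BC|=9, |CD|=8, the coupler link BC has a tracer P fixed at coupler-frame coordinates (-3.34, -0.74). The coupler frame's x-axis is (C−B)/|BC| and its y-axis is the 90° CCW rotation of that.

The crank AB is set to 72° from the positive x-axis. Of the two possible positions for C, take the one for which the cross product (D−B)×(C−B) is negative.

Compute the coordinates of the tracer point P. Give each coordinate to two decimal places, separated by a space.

A=(0,0), D=(8.00,0)
B = A + 2.00·(cos72°, sin72°) = (0.6180, 1.9021)
|BD| = 7.6231
circle(B,9.00) ∩ circle(D,8.00): a=4.9266, h=7.5319
  candidates: C₊=(7.2681,7.9665) cross=57.416; C₋=(3.5094,-6.6208) cross=-57.416
  mode - wants cross < 0 → take C=(3.5094,-6.6208) (cross=-57.416)
ex = (C−B)/|BC| = (0.3213,-0.9470); ey = (0.9470,0.3213)
P = B + -3.34·ex + -0.74·ey = (-1.1558,4.8273)

-1.16 4.83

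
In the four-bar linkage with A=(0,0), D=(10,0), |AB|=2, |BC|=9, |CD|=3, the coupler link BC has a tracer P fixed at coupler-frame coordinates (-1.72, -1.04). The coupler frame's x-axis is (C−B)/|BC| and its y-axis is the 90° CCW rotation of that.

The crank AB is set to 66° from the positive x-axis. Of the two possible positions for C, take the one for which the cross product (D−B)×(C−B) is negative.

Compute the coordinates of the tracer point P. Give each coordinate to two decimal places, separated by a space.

-1.20 1.78

A=(0,0), D=(10.00,0)
B = A + 2.00·(cos66°, sin66°) = (0.8135, 1.8271)
|BD| = 9.3665
circle(B,9.00) ∩ circle(D,3.00): a=8.5267, h=2.8801
  candidates: C₊=(9.7382,2.9886) cross=26.976; C₋=(8.6146,-2.6609) cross=-26.976
  mode - wants cross < 0 → take C=(8.6146,-2.6609) (cross=-26.976)
ex = (C−B)/|BC| = (0.8668,-0.4987); ey = (0.4987,0.8668)
P = B + -1.72·ex + -1.04·ey = (-1.1960,1.7833)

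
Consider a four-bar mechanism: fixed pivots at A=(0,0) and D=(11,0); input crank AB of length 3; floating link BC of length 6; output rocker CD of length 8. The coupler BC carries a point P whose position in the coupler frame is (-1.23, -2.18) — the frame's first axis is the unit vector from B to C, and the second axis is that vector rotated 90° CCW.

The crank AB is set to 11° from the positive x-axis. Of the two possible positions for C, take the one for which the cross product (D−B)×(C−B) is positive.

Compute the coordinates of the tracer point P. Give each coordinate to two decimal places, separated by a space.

A=(0,0), D=(11.00,0)
B = A + 3.00·(cos11°, sin11°) = (2.9449, 0.5724)
|BD| = 8.0754
circle(B,6.00) ∩ circle(D,8.00): a=2.3041, h=5.5400
  candidates: C₊=(5.6358,5.9351) cross=44.738; C₋=(4.8504,-5.1169) cross=-44.738
  mode + wants cross > 0 → take C=(5.6358,5.9351) (cross=44.738)
ex = (C−B)/|BC| = (0.4485,0.8938); ey = (-0.8938,0.4485)
P = B + -1.23·ex + -2.18·ey = (4.3417,-1.5046)

4.34 -1.50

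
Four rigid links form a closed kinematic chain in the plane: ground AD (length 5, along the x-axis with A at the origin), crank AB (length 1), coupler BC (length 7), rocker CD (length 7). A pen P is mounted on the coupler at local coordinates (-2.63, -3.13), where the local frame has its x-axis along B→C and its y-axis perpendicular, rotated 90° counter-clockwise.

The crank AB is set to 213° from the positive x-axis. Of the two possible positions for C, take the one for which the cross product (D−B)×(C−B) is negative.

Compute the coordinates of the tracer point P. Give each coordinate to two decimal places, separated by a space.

-4.87 0.16

A=(0,0), D=(5.00,0)
B = A + 1.00·(cos213°, sin213°) = (-0.8387, -0.5446)
|BD| = 5.8640
circle(B,7.00) ∩ circle(D,7.00): a=2.9320, h=6.3564
  candidates: C₊=(1.4903,6.0566) cross=37.274; C₋=(2.6710,-6.6012) cross=-37.274
  mode - wants cross < 0 → take C=(2.6710,-6.6012) (cross=-37.274)
ex = (C−B)/|BC| = (0.5014,-0.8652); ey = (0.8652,0.5014)
P = B + -2.63·ex + -3.13·ey = (-4.8655,0.1616)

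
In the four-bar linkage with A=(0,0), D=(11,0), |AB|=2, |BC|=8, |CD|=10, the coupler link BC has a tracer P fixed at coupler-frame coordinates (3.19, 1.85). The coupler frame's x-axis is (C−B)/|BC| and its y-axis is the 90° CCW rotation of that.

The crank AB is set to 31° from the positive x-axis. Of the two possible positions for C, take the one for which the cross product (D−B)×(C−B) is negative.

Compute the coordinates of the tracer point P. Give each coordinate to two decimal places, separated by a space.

A=(0,0), D=(11.00,0)
B = A + 2.00·(cos31°, sin31°) = (1.7143, 1.0301)
|BD| = 9.3426
circle(B,8.00) ∩ circle(D,10.00): a=2.7447, h=7.5144
  candidates: C₊=(5.2708,8.1961) cross=70.205; C₋=(3.6138,-6.7412) cross=-70.205
  mode - wants cross < 0 → take C=(3.6138,-6.7412) (cross=-70.205)
ex = (C−B)/|BC| = (0.2374,-0.9714); ey = (0.9714,0.2374)
P = B + 3.19·ex + 1.85·ey = (4.2688,-1.6295)

4.27 -1.63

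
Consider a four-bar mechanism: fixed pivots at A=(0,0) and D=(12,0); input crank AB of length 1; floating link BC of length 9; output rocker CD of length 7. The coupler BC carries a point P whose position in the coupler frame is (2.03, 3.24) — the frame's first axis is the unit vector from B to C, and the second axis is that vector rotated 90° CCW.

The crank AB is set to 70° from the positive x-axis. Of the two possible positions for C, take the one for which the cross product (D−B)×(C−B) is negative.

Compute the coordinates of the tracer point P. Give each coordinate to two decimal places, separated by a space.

A=(0,0), D=(12.00,0)
B = A + 1.00·(cos70°, sin70°) = (0.3420, 0.9397)
|BD| = 11.6958
circle(B,9.00) ∩ circle(D,7.00): a=7.2159, h=5.3787
  candidates: C₊=(7.9668,5.7213) cross=62.908; C₋=(7.1025,-5.0014) cross=-62.908
  mode - wants cross < 0 → take C=(7.1025,-5.0014) (cross=-62.908)
ex = (C−B)/|BC| = (0.7512,-0.6601); ey = (0.6601,0.7512)
P = B + 2.03·ex + 3.24·ey = (4.0057,2.0334)

4.01 2.03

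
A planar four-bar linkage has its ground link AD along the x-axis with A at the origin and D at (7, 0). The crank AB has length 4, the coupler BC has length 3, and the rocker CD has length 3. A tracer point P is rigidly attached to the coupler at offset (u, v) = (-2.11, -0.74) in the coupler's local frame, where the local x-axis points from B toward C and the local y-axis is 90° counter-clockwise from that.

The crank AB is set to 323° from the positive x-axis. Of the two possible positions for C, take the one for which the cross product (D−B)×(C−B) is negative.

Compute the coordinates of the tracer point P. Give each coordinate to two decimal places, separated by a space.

0.99 -2.81

A=(0,0), D=(7.00,0)
B = A + 4.00·(cos323°, sin323°) = (3.1945, -2.4073)
|BD| = 4.5029
circle(B,3.00) ∩ circle(D,3.00): a=2.2515, h=1.9826
  candidates: C₊=(4.0374,0.4719) cross=8.928; C₋=(6.1572,-2.8792) cross=-8.928
  mode - wants cross < 0 → take C=(6.1572,-2.8792) (cross=-8.928)
ex = (C−B)/|BC| = (0.9875,-0.1573); ey = (0.1573,0.9875)
P = B + -2.11·ex + -0.74·ey = (0.9944,-2.8061)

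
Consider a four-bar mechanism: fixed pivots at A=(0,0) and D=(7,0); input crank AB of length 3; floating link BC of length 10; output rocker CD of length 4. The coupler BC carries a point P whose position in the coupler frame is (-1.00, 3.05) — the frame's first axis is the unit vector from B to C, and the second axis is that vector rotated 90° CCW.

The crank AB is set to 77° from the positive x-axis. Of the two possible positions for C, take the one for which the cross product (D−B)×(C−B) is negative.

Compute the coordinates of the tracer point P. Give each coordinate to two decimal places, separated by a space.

A=(0,0), D=(7.00,0)
B = A + 3.00·(cos77°, sin77°) = (0.6749, 2.9231)
|BD| = 6.9679
circle(B,10.00) ∩ circle(D,4.00): a=9.5116, h=3.0870
  candidates: C₊=(10.6040,1.7352) cross=21.510; C₋=(8.0140,-3.8694) cross=-21.510
  mode - wants cross < 0 → take C=(8.0140,-3.8694) (cross=-21.510)
ex = (C−B)/|BC| = (0.7339,-0.6792); ey = (0.6792,0.7339)
P = B + -1.00·ex + 3.05·ey = (2.0126,5.8408)

2.01 5.84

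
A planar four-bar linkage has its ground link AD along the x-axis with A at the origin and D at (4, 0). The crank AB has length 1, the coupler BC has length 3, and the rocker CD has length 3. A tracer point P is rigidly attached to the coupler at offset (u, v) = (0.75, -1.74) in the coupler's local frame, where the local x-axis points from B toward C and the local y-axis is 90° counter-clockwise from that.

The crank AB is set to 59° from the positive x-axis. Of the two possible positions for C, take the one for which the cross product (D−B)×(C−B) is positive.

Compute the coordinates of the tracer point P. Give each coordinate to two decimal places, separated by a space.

2.20 -0.01

A=(0,0), D=(4.00,0)
B = A + 1.00·(cos59°, sin59°) = (0.5150, 0.8572)
|BD| = 3.5888
circle(B,3.00) ∩ circle(D,3.00): a=1.7944, h=2.4042
  candidates: C₊=(2.8317,2.7632) cross=8.628; C₋=(1.6833,-1.9060) cross=-8.628
  mode + wants cross > 0 → take C=(2.8317,2.7632) (cross=8.628)
ex = (C−B)/|BC| = (0.7722,0.6353); ey = (-0.6353,0.7722)
P = B + 0.75·ex + -1.74·ey = (2.1997,-0.0100)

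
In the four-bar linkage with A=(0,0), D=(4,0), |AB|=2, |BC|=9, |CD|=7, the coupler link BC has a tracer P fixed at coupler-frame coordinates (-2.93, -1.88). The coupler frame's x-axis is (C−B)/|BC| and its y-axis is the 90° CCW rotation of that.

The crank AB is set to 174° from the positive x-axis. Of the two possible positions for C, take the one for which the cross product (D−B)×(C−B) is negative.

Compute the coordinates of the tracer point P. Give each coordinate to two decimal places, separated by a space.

-5.25 1.42

A=(0,0), D=(4.00,0)
B = A + 2.00·(cos174°, sin174°) = (-1.9890, 0.2091)
|BD| = 5.9927
circle(B,9.00) ∩ circle(D,7.00): a=5.6663, h=6.9924
  candidates: C₊=(3.9177,6.9995) cross=41.903; C₋=(3.4298,-6.9767) cross=-41.903
  mode - wants cross < 0 → take C=(3.4298,-6.9767) (cross=-41.903)
ex = (C−B)/|BC| = (0.6021,-0.7984); ey = (0.7984,0.6021)
P = B + -2.93·ex + -1.88·ey = (-5.2542,1.4165)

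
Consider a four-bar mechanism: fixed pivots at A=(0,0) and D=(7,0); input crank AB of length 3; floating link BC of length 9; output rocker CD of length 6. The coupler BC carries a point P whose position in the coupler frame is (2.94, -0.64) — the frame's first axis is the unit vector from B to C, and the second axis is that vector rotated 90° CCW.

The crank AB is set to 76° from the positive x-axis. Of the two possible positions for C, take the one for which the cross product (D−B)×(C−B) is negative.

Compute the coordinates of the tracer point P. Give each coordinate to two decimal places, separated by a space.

A=(0,0), D=(7.00,0)
B = A + 3.00·(cos76°, sin76°) = (0.7258, 2.9109)
|BD| = 6.9166
circle(B,9.00) ∩ circle(D,6.00): a=6.7113, h=5.9965
  candidates: C₊=(9.3375,5.5260) cross=41.475; C₋=(4.2902,-5.3532) cross=-41.475
  mode - wants cross < 0 → take C=(4.2902,-5.3532) (cross=-41.475)
ex = (C−B)/|BC| = (0.3960,-0.9182); ey = (0.9182,0.3960)
P = B + 2.94·ex + -0.64·ey = (1.3025,-0.0422)

1.30 -0.04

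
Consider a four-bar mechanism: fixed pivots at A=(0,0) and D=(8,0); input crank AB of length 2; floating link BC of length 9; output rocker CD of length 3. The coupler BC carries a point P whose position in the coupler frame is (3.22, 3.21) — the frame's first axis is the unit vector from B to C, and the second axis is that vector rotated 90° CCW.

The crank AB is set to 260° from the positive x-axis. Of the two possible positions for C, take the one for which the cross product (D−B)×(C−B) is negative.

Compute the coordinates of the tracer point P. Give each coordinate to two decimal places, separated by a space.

3.20 0.87

A=(0,0), D=(8.00,0)
B = A + 2.00·(cos260°, sin260°) = (-0.3473, -1.9696)
|BD| = 8.5765
circle(B,9.00) ∩ circle(D,3.00): a=8.4858, h=2.9986
  candidates: C₊=(7.2230,2.8976) cross=25.718; C₋=(8.6003,-2.9393) cross=-25.718
  mode - wants cross < 0 → take C=(8.6003,-2.9393) (cross=-25.718)
ex = (C−B)/|BC| = (0.9942,-0.1077); ey = (0.1077,0.9942)
P = B + 3.22·ex + 3.21·ey = (3.1998,0.8748)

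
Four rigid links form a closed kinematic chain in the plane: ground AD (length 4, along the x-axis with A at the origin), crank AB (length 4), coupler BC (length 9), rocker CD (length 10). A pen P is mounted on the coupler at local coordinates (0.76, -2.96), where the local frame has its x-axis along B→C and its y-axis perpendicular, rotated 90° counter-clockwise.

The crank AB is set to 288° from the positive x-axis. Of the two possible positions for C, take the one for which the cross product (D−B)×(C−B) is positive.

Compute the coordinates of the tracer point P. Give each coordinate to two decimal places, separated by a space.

2.46 -1.01

A=(0,0), D=(4.00,0)
B = A + 4.00·(cos288°, sin288°) = (1.2361, -3.8042)
|BD| = 4.7023
circle(B,9.00) ∩ circle(D,10.00): a=0.3308, h=8.9939
  candidates: C₊=(-5.8457,1.7499) cross=42.292; C₋=(8.7068,-8.8231) cross=-42.292
  mode + wants cross > 0 → take C=(-5.8457,1.7499) (cross=42.292)
ex = (C−B)/|BC| = (-0.7869,0.6171); ey = (-0.6171,-0.7869)
P = B + 0.76·ex + -2.96·ey = (2.4648,-1.0061)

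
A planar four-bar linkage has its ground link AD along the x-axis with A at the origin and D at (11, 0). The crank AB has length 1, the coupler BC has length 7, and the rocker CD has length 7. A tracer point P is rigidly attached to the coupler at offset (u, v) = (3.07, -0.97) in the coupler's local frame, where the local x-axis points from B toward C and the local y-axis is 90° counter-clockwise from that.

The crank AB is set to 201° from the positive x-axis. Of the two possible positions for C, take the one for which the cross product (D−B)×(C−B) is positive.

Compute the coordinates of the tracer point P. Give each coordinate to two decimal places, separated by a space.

A=(0,0), D=(11.00,0)
B = A + 1.00·(cos201°, sin201°) = (-0.9336, -0.3584)
|BD| = 11.9390
circle(B,7.00) ∩ circle(D,7.00): a=5.9695, h=3.6559
  candidates: C₊=(4.9235,3.4750) cross=43.647; C₋=(5.1429,-3.8334) cross=-43.647
  mode + wants cross > 0 → take C=(4.9235,3.4750) (cross=43.647)
ex = (C−B)/|BC| = (0.8367,0.5476); ey = (-0.5476,0.8367)
P = B + 3.07·ex + -0.97·ey = (2.1664,0.5112)

2.17 0.51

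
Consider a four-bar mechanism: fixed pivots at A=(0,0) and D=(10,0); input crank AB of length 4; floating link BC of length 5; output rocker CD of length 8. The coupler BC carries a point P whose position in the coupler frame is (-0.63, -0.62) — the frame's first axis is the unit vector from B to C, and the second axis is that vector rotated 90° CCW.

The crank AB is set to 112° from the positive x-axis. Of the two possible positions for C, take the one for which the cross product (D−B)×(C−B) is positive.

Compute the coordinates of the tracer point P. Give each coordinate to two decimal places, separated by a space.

-2.01 2.99

A=(0,0), D=(10.00,0)
B = A + 4.00·(cos112°, sin112°) = (-1.4984, 3.7087)
|BD| = 12.0817
circle(B,5.00) ∩ circle(D,8.00): a=4.4269, h=2.3244
  candidates: C₊=(3.4282,4.5620) cross=28.083; C₋=(2.0012,0.1376) cross=-28.083
  mode + wants cross > 0 → take C=(3.4282,4.5620) (cross=28.083)
ex = (C−B)/|BC| = (0.9853,0.1707); ey = (-0.1707,0.9853)
P = B + -0.63·ex + -0.62·ey = (-2.0134,2.9903)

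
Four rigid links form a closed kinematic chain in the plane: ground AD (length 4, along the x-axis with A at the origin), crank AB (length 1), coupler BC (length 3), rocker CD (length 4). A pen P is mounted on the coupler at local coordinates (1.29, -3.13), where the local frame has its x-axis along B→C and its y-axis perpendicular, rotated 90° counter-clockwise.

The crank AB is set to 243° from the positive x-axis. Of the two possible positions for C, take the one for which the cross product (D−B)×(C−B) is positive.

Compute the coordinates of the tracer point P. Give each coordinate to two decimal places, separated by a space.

A=(0,0), D=(4.00,0)
B = A + 1.00·(cos243°, sin243°) = (-0.4540, -0.8910)
|BD| = 4.5422
circle(B,3.00) ∩ circle(D,4.00): a=1.5006, h=2.5977
  candidates: C₊=(0.5079,1.9506) cross=11.800; C₋=(1.5270,-3.1439) cross=-11.800
  mode + wants cross > 0 → take C=(0.5079,1.9506) (cross=11.800)
ex = (C−B)/|BC| = (0.3206,0.9472); ey = (-0.9472,0.3206)
P = B + 1.29·ex + -3.13·ey = (2.9244,-0.6726)

2.92 -0.67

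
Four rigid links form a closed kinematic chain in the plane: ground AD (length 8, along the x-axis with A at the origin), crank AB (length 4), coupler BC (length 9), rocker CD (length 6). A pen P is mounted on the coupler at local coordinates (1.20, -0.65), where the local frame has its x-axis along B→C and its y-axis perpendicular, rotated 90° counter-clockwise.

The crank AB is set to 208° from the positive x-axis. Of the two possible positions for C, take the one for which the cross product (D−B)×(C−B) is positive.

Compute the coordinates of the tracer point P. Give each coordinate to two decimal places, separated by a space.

-2.19 -1.61

A=(0,0), D=(8.00,0)
B = A + 4.00·(cos208°, sin208°) = (-3.5318, -1.8779)
|BD| = 11.6837
circle(B,9.00) ∩ circle(D,6.00): a=7.7676, h=4.5458
  candidates: C₊=(3.4042,3.8573) cross=53.112; C₋=(4.8655,-5.1161) cross=-53.112
  mode + wants cross > 0 → take C=(3.4042,3.8573) (cross=53.112)
ex = (C−B)/|BC| = (0.7707,0.6372); ey = (-0.6372,0.7707)
P = B + 1.20·ex + -0.65·ey = (-2.1928,-1.6141)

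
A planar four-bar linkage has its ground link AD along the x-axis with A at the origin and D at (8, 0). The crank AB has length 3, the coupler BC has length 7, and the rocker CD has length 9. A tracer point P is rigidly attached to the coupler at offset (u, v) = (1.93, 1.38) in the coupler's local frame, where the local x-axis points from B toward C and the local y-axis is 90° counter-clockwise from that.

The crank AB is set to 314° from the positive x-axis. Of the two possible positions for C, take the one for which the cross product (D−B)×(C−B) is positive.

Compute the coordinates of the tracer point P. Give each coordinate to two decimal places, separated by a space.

A=(0,0), D=(8.00,0)
B = A + 3.00·(cos314°, sin314°) = (2.0840, -2.1580)
|BD| = 6.2973
circle(B,7.00) ∩ circle(D,9.00): a=0.6079, h=6.9736
  candidates: C₊=(0.2653,4.6016) cross=43.915; C₋=(5.0448,-8.5010) cross=-43.915
  mode + wants cross > 0 → take C=(0.2653,4.6016) (cross=43.915)
ex = (C−B)/|BC| = (-0.2598,0.9657); ey = (-0.9657,-0.2598)
P = B + 1.93·ex + 1.38·ey = (0.2499,-0.6528)

0.25 -0.65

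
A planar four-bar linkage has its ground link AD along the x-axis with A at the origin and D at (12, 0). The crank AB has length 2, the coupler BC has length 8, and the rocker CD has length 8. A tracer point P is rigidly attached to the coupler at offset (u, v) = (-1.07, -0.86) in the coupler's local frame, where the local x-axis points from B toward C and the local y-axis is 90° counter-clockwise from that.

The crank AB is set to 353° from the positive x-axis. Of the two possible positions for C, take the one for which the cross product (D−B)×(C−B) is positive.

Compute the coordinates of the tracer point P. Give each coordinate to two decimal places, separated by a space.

A=(0,0), D=(12.00,0)
B = A + 2.00·(cos353°, sin353°) = (1.9851, -0.2437)
|BD| = 10.0179
circle(B,8.00) ∩ circle(D,8.00): a=5.0089, h=6.2378
  candidates: C₊=(6.8408,6.1141) cross=62.490; C₋=(7.1443,-6.3579) cross=-62.490
  mode + wants cross > 0 → take C=(6.8408,6.1141) (cross=62.490)
ex = (C−B)/|BC| = (0.6070,0.7947); ey = (-0.7947,0.6070)
P = B + -1.07·ex + -0.86·ey = (2.0191,-1.6161)

2.02 -1.62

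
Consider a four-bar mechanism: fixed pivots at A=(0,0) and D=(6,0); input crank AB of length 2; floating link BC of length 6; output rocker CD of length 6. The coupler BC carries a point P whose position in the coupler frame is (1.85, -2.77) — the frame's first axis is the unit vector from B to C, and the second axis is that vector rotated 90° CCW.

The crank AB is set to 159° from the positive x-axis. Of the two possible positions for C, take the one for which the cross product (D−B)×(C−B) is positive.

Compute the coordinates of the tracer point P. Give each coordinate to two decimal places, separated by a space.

1.38 -0.01

A=(0,0), D=(6.00,0)
B = A + 2.00·(cos159°, sin159°) = (-1.8672, 0.7167)
|BD| = 7.8997
circle(B,6.00) ∩ circle(D,6.00): a=3.9499, h=4.5165
  candidates: C₊=(2.4762,4.8562) cross=35.679; C₋=(1.6566,-4.1395) cross=-35.679
  mode + wants cross > 0 → take C=(2.4762,4.8562) (cross=35.679)
ex = (C−B)/|BC| = (0.7239,0.6899); ey = (-0.6899,0.7239)
P = B + 1.85·ex + -2.77·ey = (1.3831,-0.0121)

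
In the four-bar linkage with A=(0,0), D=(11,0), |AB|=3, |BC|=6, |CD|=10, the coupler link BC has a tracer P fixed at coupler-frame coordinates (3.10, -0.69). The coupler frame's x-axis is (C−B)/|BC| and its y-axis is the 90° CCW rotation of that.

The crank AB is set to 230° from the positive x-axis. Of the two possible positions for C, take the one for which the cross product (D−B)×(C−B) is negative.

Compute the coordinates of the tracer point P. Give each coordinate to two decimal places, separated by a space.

A=(0,0), D=(11.00,0)
B = A + 3.00·(cos230°, sin230°) = (-1.9284, -2.2981)
|BD| = 13.1310
circle(B,6.00) ∩ circle(D,10.00): a=4.1285, h=4.3538
  candidates: C₊=(1.3745,2.7110) cross=57.169; C₋=(2.8984,-5.8621) cross=-57.169
  mode - wants cross < 0 → take C=(2.8984,-5.8621) (cross=-57.169)
ex = (C−B)/|BC| = (0.8045,-0.5940); ey = (0.5940,0.8045)
P = B + 3.10·ex + -0.69·ey = (0.1556,-4.6946)

0.16 -4.69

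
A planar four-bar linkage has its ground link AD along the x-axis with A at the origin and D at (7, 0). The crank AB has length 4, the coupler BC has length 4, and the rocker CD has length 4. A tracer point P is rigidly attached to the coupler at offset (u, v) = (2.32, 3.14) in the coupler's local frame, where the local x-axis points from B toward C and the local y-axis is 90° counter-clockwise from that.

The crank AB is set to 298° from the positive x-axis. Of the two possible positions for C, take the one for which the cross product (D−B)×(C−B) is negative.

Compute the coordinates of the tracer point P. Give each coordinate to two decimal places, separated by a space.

4.43 -0.58

A=(0,0), D=(7.00,0)
B = A + 4.00·(cos298°, sin298°) = (1.8779, -3.5318)
|BD| = 6.2217
circle(B,4.00) ∩ circle(D,4.00): a=3.1109, h=2.5145
  candidates: C₊=(3.0116,0.3042) cross=15.644; C₋=(5.8663,-3.8360) cross=-15.644
  mode - wants cross < 0 → take C=(5.8663,-3.8360) (cross=-15.644)
ex = (C−B)/|BC| = (0.9971,-0.0760); ey = (0.0760,0.9971)
P = B + 2.32·ex + 3.14·ey = (4.4300,-0.5773)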